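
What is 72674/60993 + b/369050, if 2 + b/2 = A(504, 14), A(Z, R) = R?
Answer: 13410901766/11254733325 ≈ 1.1916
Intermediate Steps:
b = 24 (b = -4 + 2*14 = -4 + 28 = 24)
72674/60993 + b/369050 = 72674/60993 + 24/369050 = 72674*(1/60993) + 24*(1/369050) = 72674/60993 + 12/184525 = 13410901766/11254733325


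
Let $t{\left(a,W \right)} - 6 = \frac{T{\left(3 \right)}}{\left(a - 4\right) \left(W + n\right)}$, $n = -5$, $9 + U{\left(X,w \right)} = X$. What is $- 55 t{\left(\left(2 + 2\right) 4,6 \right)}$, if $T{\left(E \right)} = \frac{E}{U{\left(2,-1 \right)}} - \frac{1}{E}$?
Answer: $- \frac{20570}{63} \approx -326.51$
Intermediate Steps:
$U{\left(X,w \right)} = -9 + X$
$T{\left(E \right)} = - \frac{1}{E} - \frac{E}{7}$ ($T{\left(E \right)} = \frac{E}{-9 + 2} - \frac{1}{E} = \frac{E}{-7} - \frac{1}{E} = E \left(- \frac{1}{7}\right) - \frac{1}{E} = - \frac{E}{7} - \frac{1}{E} = - \frac{1}{E} - \frac{E}{7}$)
$t{\left(a,W \right)} = 6 - \frac{16}{21 \left(-5 + W\right) \left(-4 + a\right)}$ ($t{\left(a,W \right)} = 6 + \frac{- \frac{1}{3} - \frac{3}{7}}{\left(a - 4\right) \left(W - 5\right)} = 6 + \frac{\left(-1\right) \frac{1}{3} - \frac{3}{7}}{\left(-4 + a\right) \left(-5 + W\right)} = 6 + \frac{- \frac{1}{3} - \frac{3}{7}}{\left(-5 + W\right) \left(-4 + a\right)} = 6 - \frac{16 \frac{1}{\left(-5 + W\right) \left(-4 + a\right)}}{21} = 6 - \frac{16}{21 \left(-5 + W\right) \left(-4 + a\right)}$)
$- 55 t{\left(\left(2 + 2\right) 4,6 \right)} = - 55 \frac{2 \left(1252 - 315 \left(2 + 2\right) 4 - 1512 + 63 \cdot 6 \left(2 + 2\right) 4\right)}{21 \left(20 - 5 \left(2 + 2\right) 4 - 24 + 6 \left(2 + 2\right) 4\right)} = - 55 \frac{2 \left(1252 - 315 \cdot 4 \cdot 4 - 1512 + 63 \cdot 6 \cdot 4 \cdot 4\right)}{21 \left(20 - 5 \cdot 4 \cdot 4 - 24 + 6 \cdot 4 \cdot 4\right)} = - 55 \frac{2 \left(1252 - 5040 - 1512 + 63 \cdot 6 \cdot 16\right)}{21 \left(20 - 80 - 24 + 6 \cdot 16\right)} = - 55 \frac{2 \left(1252 - 5040 - 1512 + 6048\right)}{21 \left(20 - 80 - 24 + 96\right)} = - 55 \cdot \frac{2}{21} \cdot \frac{1}{12} \cdot 748 = \left(-55\right) \frac{374}{63} = - \frac{20570}{63}$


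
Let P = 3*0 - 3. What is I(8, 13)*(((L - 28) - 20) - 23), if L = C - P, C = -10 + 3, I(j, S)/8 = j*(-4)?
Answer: 19200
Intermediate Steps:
I(j, S) = -32*j (I(j, S) = 8*(j*(-4)) = 8*(-4*j) = -32*j)
C = -7
P = -3 (P = 0 - 3 = -3)
L = -4 (L = -7 - 1*(-3) = -7 + 3 = -4)
I(8, 13)*(((L - 28) - 20) - 23) = (-32*8)*(((-4 - 28) - 20) - 23) = -256*((-32 - 20) - 23) = -256*(-52 - 23) = -256*(-75) = 19200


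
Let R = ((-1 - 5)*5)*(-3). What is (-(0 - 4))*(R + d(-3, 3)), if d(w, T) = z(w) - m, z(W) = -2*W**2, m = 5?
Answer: 268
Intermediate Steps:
d(w, T) = -5 - 2*w**2 (d(w, T) = -2*w**2 - 1*5 = -2*w**2 - 5 = -5 - 2*w**2)
R = 90 (R = -6*5*(-3) = -30*(-3) = 90)
(-(0 - 4))*(R + d(-3, 3)) = (-(0 - 4))*(90 + (-5 - 2*(-3)**2)) = (-1*(-4))*(90 + (-5 - 2*9)) = 4*(90 + (-5 - 18)) = 4*(90 - 23) = 4*67 = 268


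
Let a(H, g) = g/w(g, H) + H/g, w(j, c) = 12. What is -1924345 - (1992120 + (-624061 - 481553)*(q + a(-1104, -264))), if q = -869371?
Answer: -10573336018193/11 ≈ -9.6121e+11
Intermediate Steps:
a(H, g) = g/12 + H/g
-1924345 - (1992120 + (-624061 - 481553)*(q + a(-1104, -264))) = -1924345 - (1992120 + (-624061 - 481553)*(-869371 + ((1/12)*(-264) - 1104/(-264)))) = -1924345 - (1992120 - 1105614*(-869371 + (-22 - 1104*(-1/264)))) = -1924345 - (1992120 - 1105614*(-869371 + (-22 + 46/11))) = -1924345 - (1992120 - 1105614*(-869371 - 196/11)) = -1924345 - (1992120 - 1105614*(-9563277/11)) = -1924345 - (1992120 + 10573292937078/11) = -1924345 - 1*10573314850398/11 = -1924345 - 10573314850398/11 = -10573336018193/11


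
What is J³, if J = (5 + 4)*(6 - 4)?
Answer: 5832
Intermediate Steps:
J = 18 (J = 9*2 = 18)
J³ = 18³ = 5832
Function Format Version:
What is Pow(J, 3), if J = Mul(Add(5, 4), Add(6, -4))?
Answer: 5832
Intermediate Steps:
J = 18 (J = Mul(9, 2) = 18)
Pow(J, 3) = Pow(18, 3) = 5832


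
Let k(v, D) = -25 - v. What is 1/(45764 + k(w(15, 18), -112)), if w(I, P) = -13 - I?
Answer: 1/45767 ≈ 2.1850e-5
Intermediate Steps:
1/(45764 + k(w(15, 18), -112)) = 1/(45764 + (-25 - (-13 - 1*15))) = 1/(45764 + (-25 - (-13 - 15))) = 1/(45764 + (-25 - 1*(-28))) = 1/(45764 + (-25 + 28)) = 1/(45764 + 3) = 1/45767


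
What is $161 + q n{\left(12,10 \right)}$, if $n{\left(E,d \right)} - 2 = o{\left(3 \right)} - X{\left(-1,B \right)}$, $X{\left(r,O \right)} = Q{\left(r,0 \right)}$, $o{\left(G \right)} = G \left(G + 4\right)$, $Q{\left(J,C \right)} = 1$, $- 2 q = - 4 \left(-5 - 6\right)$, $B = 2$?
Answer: $-323$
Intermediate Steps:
$q = -22$ ($q = - \frac{\left(-4\right) \left(-5 - 6\right)}{2} = - \frac{\left(-4\right) \left(-11\right)}{2} = \left(- \frac{1}{2}\right) 44 = -22$)
$o{\left(G \right)} = G \left(4 + G\right)$
$X{\left(r,O \right)} = 1$
$n{\left(E,d \right)} = 22$ ($n{\left(E,d \right)} = 2 + \left(3 \left(4 + 3\right) - 1\right) = 2 + \left(3 \cdot 7 - 1\right) = 2 + \left(21 - 1\right) = 2 + 20 = 22$)
$161 + q n{\left(12,10 \right)} = 161 - 484 = -323$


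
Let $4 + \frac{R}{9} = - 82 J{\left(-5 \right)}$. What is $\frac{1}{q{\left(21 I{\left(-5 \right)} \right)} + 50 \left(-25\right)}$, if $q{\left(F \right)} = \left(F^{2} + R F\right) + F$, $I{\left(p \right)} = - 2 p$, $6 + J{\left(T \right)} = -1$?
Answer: $\frac{1}{1120360} \approx 8.9257 \cdot 10^{-7}$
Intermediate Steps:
$J{\left(T \right)} = -7$ ($J{\left(T \right)} = -6 - 1 = -7$)
$R = 5130$ ($R = -36 + 9 \left(\left(-82\right) \left(-7\right)\right) = -36 + 9 \cdot 574 = -36 + 5166 = 5130$)
$q{\left(F \right)} = F^{2} + 5131 F$ ($q{\left(F \right)} = \left(F^{2} + 5130 F\right) + F = F^{2} + 5131 F$)
$\frac{1}{q{\left(21 I{\left(-5 \right)} \right)} + 50 \left(-25\right)} = \frac{1}{21 \left(\left(-2\right) \left(-5\right)\right) \left(5131 + 21 \left(\left(-2\right) \left(-5\right)\right)\right) + 50 \left(-25\right)} = \frac{1}{21 \cdot 10 \left(5131 + 21 \cdot 10\right) - 1250} = \frac{1}{210 \left(5131 + 210\right) - 1250} = \frac{1}{210 \cdot 5341 - 1250} = \frac{1}{1121610 - 1250} = \frac{1}{1120360}$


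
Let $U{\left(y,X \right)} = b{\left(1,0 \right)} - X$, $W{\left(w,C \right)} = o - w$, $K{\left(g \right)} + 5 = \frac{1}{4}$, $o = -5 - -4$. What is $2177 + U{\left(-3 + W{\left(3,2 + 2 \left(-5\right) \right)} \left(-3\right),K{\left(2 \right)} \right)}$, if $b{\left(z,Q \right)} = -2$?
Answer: $\frac{8719}{4} \approx 2179.8$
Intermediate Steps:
$o = -1$ ($o = -5 + 4 = -1$)
$K{\left(g \right)} = - \frac{19}{4}$ ($K{\left(g \right)} = -5 + \frac{1}{4} = - \frac{19}{4}$)
$W{\left(w,C \right)} = -1 - w$
$U{\left(y,X \right)} = -2 - X$
$2177 + U{\left(-3 + W{\left(3,2 + 2 \left(-5\right) \right)} \left(-3\right),K{\left(2 \right)} \right)} = 2177 - - \frac{11}{4} = 2177 + \left(-2 + \frac{19}{4}\right) = 2177 + \frac{11}{4} = \frac{8719}{4}$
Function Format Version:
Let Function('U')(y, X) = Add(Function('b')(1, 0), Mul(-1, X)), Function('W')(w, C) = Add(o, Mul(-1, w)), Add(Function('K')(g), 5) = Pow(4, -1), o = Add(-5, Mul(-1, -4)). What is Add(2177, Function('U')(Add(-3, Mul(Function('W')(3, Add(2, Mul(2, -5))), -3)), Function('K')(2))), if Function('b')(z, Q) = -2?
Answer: Rational(8719, 4) ≈ 2179.8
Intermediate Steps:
o = -1 (o = Add(-5, 4) = -1)
Function('K')(g) = Rational(-19, 4) (Function('K')(g) = Add(-5, Pow(4, -1)) = Add(-5, Rational(1, 4)) = Rational(-19, 4))
Function('W')(w, C) = Add(-1, Mul(-1, w))
Function('U')(y, X) = Add(-2, Mul(-1, X))
Add(2177, Function('U')(Add(-3, Mul(Function('W')(3, Add(2, Mul(2, -5))), -3)), Function('K')(2))) = Add(2177, Add(-2, Mul(-1, Rational(-19, 4)))) = Add(2177, Add(-2, Rational(19, 4))) = Add(2177, Rational(11, 4)) = Rational(8719, 4)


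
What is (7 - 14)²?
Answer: 49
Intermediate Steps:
(7 - 14)² = (-7)² = 49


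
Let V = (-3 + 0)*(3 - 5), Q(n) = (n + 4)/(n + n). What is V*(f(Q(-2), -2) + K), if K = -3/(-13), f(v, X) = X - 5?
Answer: -528/13 ≈ -40.615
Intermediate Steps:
Q(n) = (4 + n)/(2*n) (Q(n) = (4 + n)/((2*n)) = (4 + n)*(1/(2*n)) = (4 + n)/(2*n))
f(v, X) = -5 + X
V = 6 (V = -3*(-2) = 6)
K = 3/13 (K = -3*(-1/13) = 3/13 ≈ 0.23077)
V*(f(Q(-2), -2) + K) = 6*((-5 - 2) + 3/13) = 6*(-7 + 3/13) = 6*(-88/13) = -528/13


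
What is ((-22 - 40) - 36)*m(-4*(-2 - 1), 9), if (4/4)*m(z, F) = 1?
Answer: -98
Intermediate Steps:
m(z, F) = 1
((-22 - 40) - 36)*m(-4*(-2 - 1), 9) = ((-22 - 40) - 36)*1 = (-62 - 36)*1 = -98*1 = -98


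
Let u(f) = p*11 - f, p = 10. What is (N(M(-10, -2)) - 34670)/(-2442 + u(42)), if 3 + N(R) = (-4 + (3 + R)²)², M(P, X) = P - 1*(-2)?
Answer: 17116/1187 ≈ 14.420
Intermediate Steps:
u(f) = 110 - f (u(f) = 10*11 - f = 110 - f)
M(P, X) = 2 + P (M(P, X) = P + 2 = 2 + P)
N(R) = -3 + (-4 + (3 + R)²)²
(N(M(-10, -2)) - 34670)/(-2442 + u(42)) = ((-3 + (-4 + (3 + (2 - 10))²)²) - 34670)/(-2442 + (110 - 1*42)) = ((-3 + (-4 + (3 - 8)²)²) - 34670)/(-2442 + (110 - 42)) = ((-3 + (-4 + (-5)²)²) - 34670)/(-2442 + 68) = ((-3 + (-4 + 25)²) - 34670)/(-2374) = ((-3 + 21²) - 34670)*(-1/2374) = ((-3 + 441) - 34670)*(-1/2374) = (438 - 34670)*(-1/2374) = -34232*(-1/2374) = 17116/1187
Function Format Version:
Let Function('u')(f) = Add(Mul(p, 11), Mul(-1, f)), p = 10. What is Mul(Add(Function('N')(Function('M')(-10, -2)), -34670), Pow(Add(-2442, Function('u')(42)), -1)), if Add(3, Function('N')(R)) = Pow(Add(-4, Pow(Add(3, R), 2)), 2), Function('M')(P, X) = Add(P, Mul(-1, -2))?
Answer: Rational(17116, 1187) ≈ 14.420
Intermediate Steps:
Function('u')(f) = Add(110, Mul(-1, f)) (Function('u')(f) = Add(Mul(10, 11), Mul(-1, f)) = Add(110, Mul(-1, f)))
Function('M')(P, X) = Add(2, P) (Function('M')(P, X) = Add(P, 2) = Add(2, P))
Function('N')(R) = Add(-3, Pow(Add(-4, Pow(Add(3, R), 2)), 2))
Mul(Add(Function('N')(Function('M')(-10, -2)), -34670), Pow(Add(-2442, Function('u')(42)), -1)) = Mul(Add(Add(-3, Pow(Add(-4, Pow(Add(3, Add(2, -10)), 2)), 2)), -34670), Pow(Add(-2442, Add(110, Mul(-1, 42))), -1)) = Mul(Add(Add(-3, Pow(Add(-4, Pow(Add(3, -8), 2)), 2)), -34670), Pow(Add(-2442, Add(110, -42)), -1)) = Mul(Add(Add(-3, Pow(Add(-4, Pow(-5, 2)), 2)), -34670), Pow(Add(-2442, 68), -1)) = Mul(Add(Add(-3, Pow(Add(-4, 25), 2)), -34670), Pow(-2374, -1)) = Mul(Add(Add(-3, Pow(21, 2)), -34670), Rational(-1, 2374)) = Mul(Add(Add(-3, 441), -34670), Rational(-1, 2374)) = Mul(Add(438, -34670), Rational(-1, 2374)) = Mul(-34232, Rational(-1, 2374)) = Rational(17116, 1187)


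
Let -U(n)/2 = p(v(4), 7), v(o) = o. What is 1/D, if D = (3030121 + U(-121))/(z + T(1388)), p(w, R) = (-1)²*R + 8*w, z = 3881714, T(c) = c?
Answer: 3883102/3030043 ≈ 1.2815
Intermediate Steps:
p(w, R) = R + 8*w (p(w, R) = 1*R + 8*w = R + 8*w)
U(n) = -78 (U(n) = -2*(7 + 8*4) = -2*(7 + 32) = -2*39 = -78)
D = 3030043/3883102 (D = (3030121 - 78)/(3881714 + 1388) = 3030043/3883102 ≈ 0.78032)
1/D = 1/(3030043/3883102) = 3883102/3030043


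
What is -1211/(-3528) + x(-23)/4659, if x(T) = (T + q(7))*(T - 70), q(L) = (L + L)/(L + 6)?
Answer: 7945537/10175256 ≈ 0.78087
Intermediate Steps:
q(L) = 2*L/(6 + L) (q(L) = (2*L)/(6 + L) = 2*L/(6 + L))
x(T) = (-70 + T)*(14/13 + T) (x(T) = (T + 2*7/(6 + 7))*(T - 70) = (T + 2*7/13)*(-70 + T) = (T + 2*7*(1/13))*(-70 + T) = (T + 14/13)*(-70 + T) = (14/13 + T)*(-70 + T) = (-70 + T)*(14/13 + T))
-1211/(-3528) + x(-23)/4659 = -1211/(-3528) + (-980/13 + (-23)² - 896/13*(-23))/4659 = -1211*(-1/3528) + (-980/13 + 529 + 20608/13)*(1/4659) = 173/504 + (26505/13)*(1/4659) = 173/504 + 8835/20189 = 7945537/10175256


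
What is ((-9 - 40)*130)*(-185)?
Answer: 1178450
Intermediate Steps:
((-9 - 40)*130)*(-185) = -49*130*(-185) = -6370*(-185) = 1178450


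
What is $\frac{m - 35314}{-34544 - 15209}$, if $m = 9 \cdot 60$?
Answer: $\frac{34774}{49753} \approx 0.69893$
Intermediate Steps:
$m = 540$
$\frac{m - 35314}{-34544 - 15209} = \frac{540 - 35314}{-34544 - 15209} = - \frac{34774}{-49753} = \left(-34774\right) \left(- \frac{1}{49753}\right) = \frac{34774}{49753}$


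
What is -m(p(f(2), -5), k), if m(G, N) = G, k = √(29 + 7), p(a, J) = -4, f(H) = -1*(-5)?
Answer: 4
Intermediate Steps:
f(H) = 5
k = 6 (k = √36 = 6)
-m(p(f(2), -5), k) = -1*(-4) = 4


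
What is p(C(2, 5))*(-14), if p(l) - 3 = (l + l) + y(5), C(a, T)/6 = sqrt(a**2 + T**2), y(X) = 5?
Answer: -112 - 168*sqrt(29) ≈ -1016.7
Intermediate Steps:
C(a, T) = 6*sqrt(T**2 + a**2) (C(a, T) = 6*sqrt(a**2 + T**2) = 6*sqrt(T**2 + a**2))
p(l) = 8 + 2*l (p(l) = 3 + ((l + l) + 5) = 3 + (2*l + 5) = 3 + (5 + 2*l) = 8 + 2*l)
p(C(2, 5))*(-14) = (8 + 2*(6*sqrt(5**2 + 2**2)))*(-14) = (8 + 2*(6*sqrt(25 + 4)))*(-14) = (8 + 2*(6*sqrt(29)))*(-14) = (8 + 12*sqrt(29))*(-14) = -112 - 168*sqrt(29)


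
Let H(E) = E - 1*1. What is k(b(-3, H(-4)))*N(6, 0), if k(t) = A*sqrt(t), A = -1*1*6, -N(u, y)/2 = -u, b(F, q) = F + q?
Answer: -144*I*sqrt(2) ≈ -203.65*I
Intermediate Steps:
H(E) = -1 + E (H(E) = E - 1 = -1 + E)
N(u, y) = 2*u (N(u, y) = -(-2)*u = 2*u)
A = -6 (A = -1*6 = -6)
k(t) = -6*sqrt(t)
k(b(-3, H(-4)))*N(6, 0) = (-6*sqrt(-3 + (-1 - 4)))*(2*6) = -6*sqrt(-3 - 5)*12 = -12*I*sqrt(2)*12 = -144*I*sqrt(2)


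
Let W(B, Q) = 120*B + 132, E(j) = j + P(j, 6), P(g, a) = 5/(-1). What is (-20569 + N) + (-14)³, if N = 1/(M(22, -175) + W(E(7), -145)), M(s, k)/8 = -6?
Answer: -7553411/324 ≈ -23313.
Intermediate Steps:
P(g, a) = -5 (P(g, a) = 5*(-1) = -5)
M(s, k) = -48 (M(s, k) = 8*(-6) = -48)
E(j) = -5 + j (E(j) = j - 5 = -5 + j)
W(B, Q) = 132 + 120*B
N = 1/324 (N = 1/(-48 + (132 + 120*(-5 + 7))) = 1/(-48 + (132 + 120*2)) = 1/(-48 + (132 + 240)) = 1/(-48 + 372) = 1/324 ≈ 0.0030864)
(-20569 + N) + (-14)³ = (-20569 + 1/324) + (-14)³ = -6664355/324 - 2744 = -7553411/324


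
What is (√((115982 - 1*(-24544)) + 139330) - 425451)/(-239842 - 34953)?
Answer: 425451/274795 - 4*√17491/274795 ≈ 1.5463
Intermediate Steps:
(√((115982 - 1*(-24544)) + 139330) - 425451)/(-239842 - 34953) = (√((115982 + 24544) + 139330) - 425451)/(-274795) = (√(140526 + 139330) - 425451)*(-1/274795) = (√279856 - 425451)*(-1/274795) = (4*√17491 - 425451)*(-1/274795) = (-425451 + 4*√17491)*(-1/274795) = 425451/274795 - 4*√17491/274795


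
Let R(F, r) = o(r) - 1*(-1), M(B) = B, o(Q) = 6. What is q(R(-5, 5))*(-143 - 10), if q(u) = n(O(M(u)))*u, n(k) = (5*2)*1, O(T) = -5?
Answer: -10710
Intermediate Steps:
R(F, r) = 7 (R(F, r) = 6 - 1*(-1) = 6 + 1 = 7)
n(k) = 10 (n(k) = 10*1 = 10)
q(u) = 10*u
q(R(-5, 5))*(-143 - 10) = (10*7)*(-143 - 10) = 70*(-153) = -10710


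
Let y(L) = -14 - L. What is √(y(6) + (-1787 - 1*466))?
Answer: I*√2273 ≈ 47.676*I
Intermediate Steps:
√(y(6) + (-1787 - 1*466)) = √((-14 - 1*6) + (-1787 - 1*466)) = √((-14 - 6) + (-1787 - 466)) = √(-20 - 2253) = √(-2273) = I*√2273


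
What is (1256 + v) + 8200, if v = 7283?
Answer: 16739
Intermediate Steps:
(1256 + v) + 8200 = (1256 + 7283) + 8200 = 8539 + 8200 = 16739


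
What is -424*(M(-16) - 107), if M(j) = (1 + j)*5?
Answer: 77168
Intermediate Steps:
M(j) = 5 + 5*j
-424*(M(-16) - 107) = -424*((5 + 5*(-16)) - 107) = -424*((5 - 80) - 107) = -424*(-75 - 107) = -424*(-182) = 77168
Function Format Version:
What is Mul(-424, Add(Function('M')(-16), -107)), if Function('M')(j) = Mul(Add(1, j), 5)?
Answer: 77168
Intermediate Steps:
Function('M')(j) = Add(5, Mul(5, j))
Mul(-424, Add(Function('M')(-16), -107)) = Mul(-424, Add(Add(5, Mul(5, -16)), -107)) = Mul(-424, Add(Add(5, -80), -107)) = Mul(-424, Add(-75, -107)) = Mul(-424, -182) = 77168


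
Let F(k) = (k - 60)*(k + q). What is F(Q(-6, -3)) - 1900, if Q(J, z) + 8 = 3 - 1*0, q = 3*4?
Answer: -2355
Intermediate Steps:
q = 12
Q(J, z) = -5 (Q(J, z) = -8 + (3 - 1*0) = -8 + (3 + 0) = -8 + 3 = -5)
F(k) = (-60 + k)*(12 + k) (F(k) = (k - 60)*(k + 12) = (-60 + k)*(12 + k))
F(Q(-6, -3)) - 1900 = (-720 + (-5)² - 48*(-5)) - 1900 = (-720 + 25 + 240) - 1900 = -455 - 1900 = -2355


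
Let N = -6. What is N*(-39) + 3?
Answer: 237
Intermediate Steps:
N*(-39) + 3 = -6*(-39) + 3 = 234 + 3 = 237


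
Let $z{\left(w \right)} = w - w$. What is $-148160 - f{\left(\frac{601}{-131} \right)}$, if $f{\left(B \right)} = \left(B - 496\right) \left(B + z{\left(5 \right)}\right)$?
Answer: $- \frac{2581985537}{17161} \approx -1.5046 \cdot 10^{5}$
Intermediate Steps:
$z{\left(w \right)} = 0$
$f{\left(B \right)} = B \left(-496 + B\right)$ ($f{\left(B \right)} = \left(B - 496\right) \left(B + 0\right) = \left(-496 + B\right) B = B \left(-496 + B\right)$)
$-148160 - f{\left(\frac{601}{-131} \right)} = -148160 - \frac{601}{-131} \left(-496 + \frac{601}{-131}\right) = -148160 - 601 \left(- \frac{1}{131}\right) \left(-496 + 601 \left(- \frac{1}{131}\right)\right) = -148160 - - \frac{601 \left(-496 - \frac{601}{131}\right)}{131} = -148160 - \left(- \frac{601}{131}\right) \left(- \frac{65577}{131}\right) = -148160 - \frac{39411777}{17161} = - \frac{2581985537}{17161}$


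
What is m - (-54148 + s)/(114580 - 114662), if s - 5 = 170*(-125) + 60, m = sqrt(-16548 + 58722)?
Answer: -75333/82 + 3*sqrt(4686) ≈ -713.33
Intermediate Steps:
m = 3*sqrt(4686) (m = sqrt(42174) = 3*sqrt(4686) ≈ 205.36)
s = -21185 (s = 5 + (170*(-125) + 60) = 5 + (-21250 + 60) = 5 - 21190 = -21185)
m - (-54148 + s)/(114580 - 114662) = 3*sqrt(4686) - (-54148 - 21185)/(114580 - 114662) = 3*sqrt(4686) - (-75333)/(-82) = 3*sqrt(4686) - (-75333)*(-1)/82 = 3*sqrt(4686) - 1*75333/82 = 3*sqrt(4686) - 75333/82 = -75333/82 + 3*sqrt(4686)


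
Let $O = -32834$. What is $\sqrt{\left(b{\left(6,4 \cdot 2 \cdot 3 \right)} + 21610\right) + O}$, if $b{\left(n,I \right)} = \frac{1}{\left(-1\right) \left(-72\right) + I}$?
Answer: $\frac{i \sqrt{6465018}}{24} \approx 105.94 i$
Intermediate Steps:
$b{\left(n,I \right)} = \frac{1}{72 + I}$
$\sqrt{\left(b{\left(6,4 \cdot 2 \cdot 3 \right)} + 21610\right) + O} = \sqrt{\left(\frac{1}{72 + 4 \cdot 2 \cdot 3} + 21610\right) - 32834} = \sqrt{\left(\frac{1}{72 + 8 \cdot 3} + 21610\right) - 32834} = \sqrt{\left(\frac{1}{72 + 24} + 21610\right) - 32834} = \sqrt{\left(\frac{1}{96} + 21610\right) - 32834} = \sqrt{\frac{2074561}{96} - 32834} = \sqrt{- \frac{1077503}{96}} = \frac{i \sqrt{6465018}}{24}$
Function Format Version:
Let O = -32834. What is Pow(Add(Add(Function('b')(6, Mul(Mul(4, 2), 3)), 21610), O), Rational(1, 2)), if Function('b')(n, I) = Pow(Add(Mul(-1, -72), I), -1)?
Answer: Mul(Rational(1, 24), I, Pow(6465018, Rational(1, 2))) ≈ Mul(105.94, I)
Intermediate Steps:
Function('b')(n, I) = Pow(Add(72, I), -1)
Pow(Add(Add(Function('b')(6, Mul(Mul(4, 2), 3)), 21610), O), Rational(1, 2)) = Pow(Add(Add(Pow(Add(72, Mul(Mul(4, 2), 3)), -1), 21610), -32834), Rational(1, 2)) = Pow(Add(Add(Pow(Add(72, Mul(8, 3)), -1), 21610), -32834), Rational(1, 2)) = Pow(Add(Add(Pow(Add(72, 24), -1), 21610), -32834), Rational(1, 2)) = Pow(Add(Add(Pow(96, -1), 21610), -32834), Rational(1, 2)) = Pow(Add(Add(Rational(1, 96), 21610), -32834), Rational(1, 2)) = Pow(Add(Rational(2074561, 96), -32834), Rational(1, 2)) = Pow(Rational(-1077503, 96), Rational(1, 2)) = Mul(Rational(1, 24), I, Pow(6465018, Rational(1, 2)))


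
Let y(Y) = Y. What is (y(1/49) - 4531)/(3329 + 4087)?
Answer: -37003/60564 ≈ -0.61097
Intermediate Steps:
(y(1/49) - 4531)/(3329 + 4087) = (1/49 - 4531)/(3329 + 4087) = (1/49 - 4531)/7416 = -222018/49*1/7416 = -37003/60564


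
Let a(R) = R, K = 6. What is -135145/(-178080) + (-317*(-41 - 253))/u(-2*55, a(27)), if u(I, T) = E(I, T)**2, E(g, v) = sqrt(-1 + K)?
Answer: 3319475113/178080 ≈ 18640.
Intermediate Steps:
E(g, v) = sqrt(5) (E(g, v) = sqrt(-1 + 6) = sqrt(5))
u(I, T) = 5 (u(I, T) = (sqrt(5))**2 = 5)
-135145/(-178080) + (-317*(-41 - 253))/u(-2*55, a(27)) = -135145/(-178080) - 317*(-41 - 253)/5 = -135145*(-1/178080) - 317*(-294)*(1/5) = 27029/35616 + 93198*(1/5) = 27029/35616 + 93198/5 = 3319475113/178080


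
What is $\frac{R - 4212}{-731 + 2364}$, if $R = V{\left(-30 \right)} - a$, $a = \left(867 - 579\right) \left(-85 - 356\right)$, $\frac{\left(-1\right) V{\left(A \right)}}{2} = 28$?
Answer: $\frac{122740}{1633} \approx 75.162$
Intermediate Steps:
$V{\left(A \right)} = -56$ ($V{\left(A \right)} = \left(-2\right) 28 = -56$)
$a = -127008$ ($a = 288 \left(-441\right) = -127008$)
$R = 126952$ ($R = -56 - -127008 = -56 + 127008 = 126952$)
$\frac{R - 4212}{-731 + 2364} = \frac{126952 - 4212}{-731 + 2364} = \frac{122740}{1633}$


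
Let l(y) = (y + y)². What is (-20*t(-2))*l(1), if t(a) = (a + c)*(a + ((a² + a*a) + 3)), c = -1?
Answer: 2160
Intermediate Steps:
t(a) = (-1 + a)*(3 + a + 2*a²) (t(a) = (a - 1)*(a + ((a² + a*a) + 3)) = (-1 + a)*(a + ((a² + a²) + 3)) = (-1 + a)*(a + (2*a² + 3)) = (-1 + a)*(a + (3 + 2*a²)) = (-1 + a)*(3 + a + 2*a²))
l(y) = 4*y² (l(y) = (2*y)² = 4*y²)
(-20*t(-2))*l(1) = (-20*(-3 - 1*(-2)² + 2*(-2) + 2*(-2)³))*(4*1²) = (-20*(-3 - 1*4 - 4 + 2*(-8)))*(4*1) = -20*(-3 - 4 - 4 - 16)*4 = -20*(-27)*4 = 540*4 = 2160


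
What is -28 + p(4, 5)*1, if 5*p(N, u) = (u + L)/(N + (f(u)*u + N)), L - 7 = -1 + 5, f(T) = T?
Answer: -4604/165 ≈ -27.903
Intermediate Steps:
L = 11 (L = 7 + (-1 + 5) = 7 + 4 = 11)
p(N, u) = (11 + u)/(5*(u**2 + 2*N)) (p(N, u) = ((u + 11)/(N + (u*u + N)))/5 = ((11 + u)/(N + (u**2 + N)))/5 = ((11 + u)/(N + (N + u**2)))/5 = ((11 + u)/(u**2 + 2*N))/5 = (11 + u)/(5*(u**2 + 2*N)))
-28 + p(4, 5)*1 = -28 + ((11 + 5)/(5*(5**2 + 2*4)))*1 = -28 + ((1/5)*16/(25 + 8))*1 = -28 + ((1/5)*16/33)*1 = -28 + ((1/5)*(1/33)*16)*1 = -28 + (16/165)*1 = -28 + 16/165 = -4604/165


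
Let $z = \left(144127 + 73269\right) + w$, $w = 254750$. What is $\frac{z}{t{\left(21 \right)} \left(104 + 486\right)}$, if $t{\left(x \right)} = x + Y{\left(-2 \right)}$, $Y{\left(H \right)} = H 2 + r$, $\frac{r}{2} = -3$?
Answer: $\frac{236073}{3245} \approx 72.75$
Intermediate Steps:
$r = -6$ ($r = 2 \left(-3\right) = -6$)
$Y{\left(H \right)} = -6 + 2 H$ ($Y{\left(H \right)} = H 2 - 6 = 2 H - 6 = -6 + 2 H$)
$t{\left(x \right)} = -10 + x$ ($t{\left(x \right)} = x + \left(-6 + 2 \left(-2\right)\right) = x - 10 = -10 + x$)
$z = 472146$ ($z = \left(144127 + 73269\right) + 254750 = 217396 + 254750 = 472146$)
$\frac{z}{t{\left(21 \right)} \left(104 + 486\right)} = \frac{472146}{\left(-10 + 21\right) \left(104 + 486\right)} = \frac{472146}{11 \cdot 590} = \frac{472146}{6490} = 472146 \cdot \frac{1}{6490} = \frac{236073}{3245}$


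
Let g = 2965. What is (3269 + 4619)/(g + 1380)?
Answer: 7888/4345 ≈ 1.8154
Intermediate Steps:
(3269 + 4619)/(g + 1380) = (3269 + 4619)/(2965 + 1380) = 7888/4345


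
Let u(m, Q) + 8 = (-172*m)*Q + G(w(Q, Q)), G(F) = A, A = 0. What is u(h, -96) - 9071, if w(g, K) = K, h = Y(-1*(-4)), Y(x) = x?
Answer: 56969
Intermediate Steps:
h = 4 (h = -1*(-4) = 4)
G(F) = 0
u(m, Q) = -8 - 172*Q*m (u(m, Q) = -8 + ((-172*m)*Q + 0) = -8 + (-172*Q*m + 0) = -8 - 172*Q*m)
u(h, -96) - 9071 = (-8 - 172*(-96)*4) - 9071 = (-8 + 66048) - 9071 = 66040 - 9071 = 56969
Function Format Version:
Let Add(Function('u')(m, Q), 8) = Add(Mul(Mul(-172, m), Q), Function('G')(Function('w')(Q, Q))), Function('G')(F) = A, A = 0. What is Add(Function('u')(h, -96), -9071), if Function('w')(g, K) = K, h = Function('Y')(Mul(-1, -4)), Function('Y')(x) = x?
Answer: 56969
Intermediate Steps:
h = 4 (h = Mul(-1, -4) = 4)
Function('G')(F) = 0
Function('u')(m, Q) = Add(-8, Mul(-172, Q, m)) (Function('u')(m, Q) = Add(-8, Add(Mul(Mul(-172, m), Q), 0)) = Add(-8, Add(Mul(-172, Q, m), 0)) = Add(-8, Mul(-172, Q, m)))
Add(Function('u')(h, -96), -9071) = Add(Add(-8, Mul(-172, -96, 4)), -9071) = Add(Add(-8, 66048), -9071) = Add(66040, -9071) = 56969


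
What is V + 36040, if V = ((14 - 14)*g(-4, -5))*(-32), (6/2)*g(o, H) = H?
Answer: 36040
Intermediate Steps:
g(o, H) = H/3
V = 0 (V = ((14 - 14)*((⅓)*(-5)))*(-32) = (0*(-5/3))*(-32) = 0*(-32) = 0)
V + 36040 = 0 + 36040 = 36040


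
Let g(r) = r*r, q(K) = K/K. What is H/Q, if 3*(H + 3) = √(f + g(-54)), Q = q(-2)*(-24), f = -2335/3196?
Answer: ⅛ - √7444443599/115056 ≈ -0.62491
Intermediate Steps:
f = -2335/3196 (f = -2335*1/3196 = -2335/3196 ≈ -0.73060)
q(K) = 1
Q = -24 (Q = 1*(-24) = -24)
g(r) = r²
H = -3 + √7444443599/4794 (H = -3 + √(-2335/3196 + (-54)²)/3 = -3 + √(-2335/3196 + 2916)/3 = -3 + √(9317201/3196)/3 = -3 + (√7444443599/1598)/3 = -3 + √7444443599/4794 ≈ 14.998)
H/Q = (-3 + √7444443599/4794)/(-24) = (-3 + √7444443599/4794)*(-1/24) = ⅛ - √7444443599/115056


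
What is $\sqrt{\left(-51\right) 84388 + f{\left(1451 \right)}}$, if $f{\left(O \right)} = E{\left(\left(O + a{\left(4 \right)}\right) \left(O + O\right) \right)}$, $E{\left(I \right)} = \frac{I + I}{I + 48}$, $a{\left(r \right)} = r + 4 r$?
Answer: $\frac{i \sqrt{19607426938374036010}}{2134445} \approx 2074.6 i$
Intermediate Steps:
$a{\left(r \right)} = 5 r$
$E{\left(I \right)} = \frac{2 I}{48 + I}$
$f{\left(O \right)} = \frac{4 O \left(20 + O\right)}{48 + 2 O \left(20 + O\right)}$ ($f{\left(O \right)} = \frac{2 \left(O + 5 \cdot 4\right) \left(O + O\right)}{48 + \left(O + 5 \cdot 4\right) \left(O + O\right)} = \frac{2 \left(O + 20\right) 2 O}{48 + \left(O + 20\right) 2 O} = \frac{2 \left(20 + O\right) 2 O}{48 + \left(20 + O\right) 2 O} = \frac{2 \cdot 2 O \left(20 + O\right)}{48 + 2 O \left(20 + O\right)} = \frac{4 O \left(20 + O\right)}{48 + 2 O \left(20 + O\right)}$)
$\sqrt{\left(-51\right) 84388 + f{\left(1451 \right)}} = \sqrt{\left(-51\right) 84388 + 2 \cdot 1451 \frac{1}{24 + 1451 \left(20 + 1451\right)} \left(20 + 1451\right)} = \sqrt{-4303788 + 2 \cdot 1451 \frac{1}{24 + 1451 \cdot 1471} \cdot 1471} = \sqrt{-4303788 + 2 \cdot 1451 \frac{1}{24 + 2134421} \cdot 1471} = \sqrt{-4303788 + 2 \cdot 1451 \cdot \frac{1}{2134445} \cdot 1471} = \sqrt{-4303788 + \frac{4268842}{2134445}} = \sqrt{- \frac{9186194508818}{2134445}} = \frac{i \sqrt{19607426938374036010}}{2134445}$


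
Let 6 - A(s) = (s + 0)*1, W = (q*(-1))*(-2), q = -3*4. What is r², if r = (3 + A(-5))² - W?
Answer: 48400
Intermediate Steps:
q = -12
W = -24 (W = -12*(-1)*(-2) = 12*(-2) = -24)
A(s) = 6 - s (A(s) = 6 - (s + 0) = 6 - s)
r = 220 (r = (3 + (6 - 1*(-5)))² - 1*(-24) = (3 + (6 + 5))² + 24 = (3 + 11)² + 24 = 14² + 24 = 196 + 24 = 220)
r² = 220² = 48400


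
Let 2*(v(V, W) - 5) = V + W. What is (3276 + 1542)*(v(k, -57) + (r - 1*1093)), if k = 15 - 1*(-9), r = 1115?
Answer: 50589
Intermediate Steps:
k = 24 (k = 15 + 9 = 24)
v(V, W) = 5 + V/2 + W/2 (v(V, W) = 5 + (V + W)/2 = 5 + (V/2 + W/2) = 5 + V/2 + W/2)
(3276 + 1542)*(v(k, -57) + (r - 1*1093)) = (3276 + 1542)*((5 + (1/2)*24 + (1/2)*(-57)) + (1115 - 1*1093)) = 4818*((5 + 12 - 57/2) + (1115 - 1093)) = 4818*(-23/2 + 22) = 4818*(21/2) = 50589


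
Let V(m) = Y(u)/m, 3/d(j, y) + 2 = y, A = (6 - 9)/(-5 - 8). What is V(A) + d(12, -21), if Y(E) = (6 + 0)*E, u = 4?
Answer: 2389/23 ≈ 103.87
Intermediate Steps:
A = 3/13 (A = -3/(-13) = -3*(-1/13) = 3/13 ≈ 0.23077)
d(j, y) = 3/(-2 + y)
Y(E) = 6*E
V(m) = 24/m (V(m) = (6*4)/m = 24/m)
V(A) + d(12, -21) = 24/(3/13) + 3/(-2 - 21) = 24*(13/3) + 3/(-23) = 104 + 3*(-1/23) = 104 - 3/23 = 2389/23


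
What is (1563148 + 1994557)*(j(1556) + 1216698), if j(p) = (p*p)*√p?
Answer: 4328652558090 + 17227375305760*√389 ≈ 3.4411e+14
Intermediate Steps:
j(p) = p^(5/2) (j(p) = p²*√p = p^(5/2))
(1563148 + 1994557)*(j(1556) + 1216698) = (1563148 + 1994557)*(1556^(5/2) + 1216698) = 3557705*(4842272*√389 + 1216698) = 3557705*(1216698 + 4842272*√389) = 4328652558090 + 17227375305760*√389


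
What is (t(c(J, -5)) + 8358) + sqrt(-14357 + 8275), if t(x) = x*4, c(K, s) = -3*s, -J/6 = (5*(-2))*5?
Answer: 8418 + I*sqrt(6082) ≈ 8418.0 + 77.987*I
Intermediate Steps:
J = 300 (J = -6*5*(-2)*5 = -(-60)*5 = -6*(-50) = 300)
t(x) = 4*x
(t(c(J, -5)) + 8358) + sqrt(-14357 + 8275) = (4*(-3*(-5)) + 8358) + sqrt(-14357 + 8275) = (4*15 + 8358) + sqrt(-6082) = (60 + 8358) + I*sqrt(6082) = 8418 + I*sqrt(6082)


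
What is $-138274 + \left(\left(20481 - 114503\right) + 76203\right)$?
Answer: $-156093$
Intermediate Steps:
$-138274 + \left(\left(20481 - 114503\right) + 76203\right) = -138274 + \left(-94022 + 76203\right) = -138274 - 17819 = -156093$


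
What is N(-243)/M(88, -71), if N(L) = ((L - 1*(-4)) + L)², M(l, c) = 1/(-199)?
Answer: -46232476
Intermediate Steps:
M(l, c) = -1/199
N(L) = (4 + 2*L)² (N(L) = ((L + 4) + L)² = ((4 + L) + L)² = (4 + 2*L)²)
N(-243)/M(88, -71) = (4*(2 - 243)²)/(-1/199) = (4*(-241)²)*(-199) = (4*58081)*(-199) = 232324*(-199) = -46232476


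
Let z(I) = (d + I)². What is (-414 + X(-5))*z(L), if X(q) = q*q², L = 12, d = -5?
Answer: -26411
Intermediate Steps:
X(q) = q³
z(I) = (-5 + I)²
(-414 + X(-5))*z(L) = (-414 + (-5)³)*(-5 + 12)² = (-414 - 125)*7² = -539*49 = -26411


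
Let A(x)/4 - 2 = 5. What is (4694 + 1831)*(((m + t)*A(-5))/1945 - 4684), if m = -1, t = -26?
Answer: -11890032480/389 ≈ -3.0566e+7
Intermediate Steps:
A(x) = 28 (A(x) = 8 + 4*5 = 8 + 20 = 28)
(4694 + 1831)*(((m + t)*A(-5))/1945 - 4684) = (4694 + 1831)*(((-1 - 26)*28)/1945 - 4684) = 6525*(-27*28*(1/1945) - 4684) = 6525*(-756*1/1945 - 4684) = 6525*(-756/1945 - 4684) = 6525*(-9111136/1945) = -11890032480/389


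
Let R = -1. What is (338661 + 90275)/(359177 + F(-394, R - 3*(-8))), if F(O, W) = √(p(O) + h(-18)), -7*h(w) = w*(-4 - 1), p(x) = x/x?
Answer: 539223809852/451528410693 - 214468*I*√581/451528410693 ≈ 1.1942 - 1.1449e-5*I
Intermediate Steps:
p(x) = 1
h(w) = 5*w/7 (h(w) = -w*(-4 - 1)/7 = -w*(-5)/7 = -(-5)*w/7 = 5*w/7)
F(O, W) = I*√581/7 (F(O, W) = √(1 + (5/7)*(-18)) = √(1 - 90/7) = √(-83/7) = I*√581/7)
(338661 + 90275)/(359177 + F(-394, R - 3*(-8))) = (338661 + 90275)/(359177 + I*√581/7) = 428936/(359177 + I*√581/7)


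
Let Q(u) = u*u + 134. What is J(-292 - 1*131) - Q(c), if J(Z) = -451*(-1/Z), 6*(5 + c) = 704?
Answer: -1798292/141 ≈ -12754.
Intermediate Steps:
c = 337/3 (c = -5 + (⅙)*704 = -5 + 352/3 = 337/3 ≈ 112.33)
Q(u) = 134 + u² (Q(u) = u² + 134 = 134 + u²)
J(Z) = 451/Z (J(Z) = -(-451)/Z = 451/Z)
J(-292 - 1*131) - Q(c) = 451/(-292 - 1*131) - (134 + (337/3)²) = 451/(-292 - 131) - (134 + 113569/9) = 451/(-423) - 1*114775/9 = 451*(-1/423) - 114775/9 = -451/423 - 114775/9 = -1798292/141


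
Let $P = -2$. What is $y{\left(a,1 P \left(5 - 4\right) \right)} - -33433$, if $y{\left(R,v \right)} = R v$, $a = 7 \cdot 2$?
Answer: $33405$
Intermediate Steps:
$a = 14$
$y{\left(a,1 P \left(5 - 4\right) \right)} - -33433 = 14 \cdot 1 \left(- 2 \left(5 - 4\right)\right) - -33433 = 14 \cdot 1 \left(\left(-2\right) 1\right) + 33433 = 14 \cdot 1 \left(-2\right) + 33433 = 14 \left(-2\right) + 33433 = -28 + 33433 = 33405$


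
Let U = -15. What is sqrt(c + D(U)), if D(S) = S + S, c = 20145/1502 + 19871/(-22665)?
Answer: I*sqrt(20239984728229110)/34042830 ≈ 4.1791*I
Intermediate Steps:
c = 426740183/34042830 (c = 20145*(1/1502) + 19871*(-1/22665) = 20145/1502 - 19871/22665 = 426740183/34042830 ≈ 12.535)
D(S) = 2*S
sqrt(c + D(U)) = sqrt(426740183/34042830 + 2*(-15)) = sqrt(426740183/34042830 - 30) = sqrt(-594544717/34042830) = I*sqrt(20239984728229110)/34042830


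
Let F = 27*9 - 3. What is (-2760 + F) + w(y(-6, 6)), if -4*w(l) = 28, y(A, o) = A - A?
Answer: -2527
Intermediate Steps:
y(A, o) = 0
w(l) = -7 (w(l) = -¼*28 = -7)
F = 240 (F = 243 - 3 = 240)
(-2760 + F) + w(y(-6, 6)) = (-2760 + 240) - 7 = -2520 - 7 = -2527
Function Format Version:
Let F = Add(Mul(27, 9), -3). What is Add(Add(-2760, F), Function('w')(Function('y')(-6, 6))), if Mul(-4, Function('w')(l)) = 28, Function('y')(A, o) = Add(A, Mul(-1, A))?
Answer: -2527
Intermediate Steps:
Function('y')(A, o) = 0
Function('w')(l) = -7 (Function('w')(l) = Mul(Rational(-1, 4), 28) = -7)
F = 240 (F = Add(243, -3) = 240)
Add(Add(-2760, F), Function('w')(Function('y')(-6, 6))) = Add(Add(-2760, 240), -7) = Add(-2520, -7) = -2527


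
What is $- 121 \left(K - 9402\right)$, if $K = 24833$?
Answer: $-1867151$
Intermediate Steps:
$- 121 \left(K - 9402\right) = - 121 \left(24833 - 9402\right) = \left(-121\right) 15431 = -1867151$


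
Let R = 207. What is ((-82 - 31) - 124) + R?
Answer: -30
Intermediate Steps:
((-82 - 31) - 124) + R = ((-82 - 31) - 124) + 207 = (-113 - 124) + 207 = -237 + 207 = -30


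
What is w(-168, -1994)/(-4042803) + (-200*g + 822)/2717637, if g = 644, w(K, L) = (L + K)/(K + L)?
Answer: -57488062219/1220763446279 ≈ -0.047092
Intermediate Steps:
w(K, L) = 1 (w(K, L) = (K + L)/(K + L) = 1)
w(-168, -1994)/(-4042803) + (-200*g + 822)/2717637 = 1/(-4042803) + (-200*644 + 822)/2717637 = 1*(-1/4042803) + (-128800 + 822)*(1/2717637) = -1/4042803 - 127978*1/2717637 = -1/4042803 - 127978/2717637 = -57488062219/1220763446279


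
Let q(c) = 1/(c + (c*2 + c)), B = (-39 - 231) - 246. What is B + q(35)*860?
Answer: -3569/7 ≈ -509.86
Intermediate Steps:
B = -516 (B = -270 - 246 = -516)
q(c) = 1/(4*c) (q(c) = 1/(c + (2*c + c)) = 1/(c + 3*c) = 1/(4*c))
B + q(35)*860 = -516 + ((1/4)/35)*860 = -516 + ((1/4)*(1/35))*860 = -516 + (1/140)*860 = -516 + 43/7 = -3569/7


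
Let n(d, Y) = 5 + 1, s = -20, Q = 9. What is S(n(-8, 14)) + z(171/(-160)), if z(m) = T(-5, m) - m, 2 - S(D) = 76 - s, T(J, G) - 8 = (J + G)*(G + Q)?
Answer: -3406439/25600 ≈ -133.06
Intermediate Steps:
n(d, Y) = 6
T(J, G) = 8 + (9 + G)*(G + J) (T(J, G) = 8 + (J + G)*(G + 9) = 8 + (G + J)*(9 + G) = 8 + (9 + G)*(G + J))
S(D) = -94 (S(D) = 2 - (76 - 1*(-20)) = 2 - (76 + 20) = 2 - 1*96 = 2 - 96 = -94)
z(m) = -37 + m**2 + 3*m (z(m) = (8 + m**2 + 9*m + 9*(-5) + m*(-5)) - m = (8 + m**2 + 9*m - 45 - 5*m) - m = (-37 + m**2 + 4*m) - m = -37 + m**2 + 3*m)
S(n(-8, 14)) + z(171/(-160)) = -94 + (-37 + (171/(-160))**2 + 3*(171/(-160))) = -94 + (-37 + (171*(-1/160))**2 + 3*(171*(-1/160))) = -94 + (-37 + (-171/160)**2 + 3*(-171/160)) = -94 + (-37 + 29241/25600 - 513/160) = -94 - 1000039/25600 = -3406439/25600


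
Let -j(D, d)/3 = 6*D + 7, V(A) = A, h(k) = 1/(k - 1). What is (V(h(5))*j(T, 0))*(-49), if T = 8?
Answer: 8085/4 ≈ 2021.3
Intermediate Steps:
h(k) = 1/(-1 + k)
j(D, d) = -21 - 18*D (j(D, d) = -3*(6*D + 7) = -3*(7 + 6*D) = -21 - 18*D)
(V(h(5))*j(T, 0))*(-49) = ((-21 - 18*8)/(-1 + 5))*(-49) = ((-21 - 144)/4)*(-49) = ((1/4)*(-165))*(-49) = -165/4*(-49) = 8085/4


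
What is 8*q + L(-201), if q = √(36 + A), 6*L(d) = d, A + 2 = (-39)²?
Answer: -67/2 + 8*√1555 ≈ 281.97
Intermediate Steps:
A = 1519 (A = -2 + (-39)² = -2 + 1521 = 1519)
L(d) = d/6
q = √1555 (q = √(36 + 1519) = √1555 ≈ 39.433)
8*q + L(-201) = 8*√1555 + (⅙)*(-201) = 8*√1555 - 67/2 = -67/2 + 8*√1555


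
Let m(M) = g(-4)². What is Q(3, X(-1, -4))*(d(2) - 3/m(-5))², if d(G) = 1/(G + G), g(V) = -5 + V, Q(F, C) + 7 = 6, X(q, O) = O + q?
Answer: -529/11664 ≈ -0.045353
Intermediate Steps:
Q(F, C) = -1 (Q(F, C) = -7 + 6 = -1)
d(G) = 1/(2*G)
m(M) = 81 (m(M) = (-5 - 4)² = (-9)² = 81)
Q(3, X(-1, -4))*(d(2) - 3/m(-5))² = -((½)/2 - 3/81)² = -((½)*(½) - 3*1/81)² = -(¼ - 1/27)² = -(23/108)² = -1*529/11664 = -529/11664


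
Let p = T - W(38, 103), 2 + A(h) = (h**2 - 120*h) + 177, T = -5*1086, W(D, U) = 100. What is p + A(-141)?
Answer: 31446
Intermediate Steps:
T = -5430
A(h) = 175 + h**2 - 120*h (A(h) = -2 + ((h**2 - 120*h) + 177) = -2 + (177 + h**2 - 120*h) = 175 + h**2 - 120*h)
p = -5530 (p = -5430 - 1*100 = -5430 - 100 = -5530)
p + A(-141) = -5530 + (175 + (-141)**2 - 120*(-141)) = -5530 + (175 + 19881 + 16920) = -5530 + 36976 = 31446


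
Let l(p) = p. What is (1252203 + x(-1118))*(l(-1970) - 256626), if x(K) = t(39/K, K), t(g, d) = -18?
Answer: -323810032260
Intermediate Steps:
x(K) = -18
(1252203 + x(-1118))*(l(-1970) - 256626) = (1252203 - 18)*(-1970 - 256626) = 1252185*(-258596) = -323810032260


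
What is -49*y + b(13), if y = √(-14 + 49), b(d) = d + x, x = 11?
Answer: 24 - 49*√35 ≈ -265.89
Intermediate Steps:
b(d) = 11 + d (b(d) = d + 11 = 11 + d)
y = √35 ≈ 5.9161
-49*y + b(13) = -49*√35 + (11 + 13) = -49*√35 + 24 = 24 - 49*√35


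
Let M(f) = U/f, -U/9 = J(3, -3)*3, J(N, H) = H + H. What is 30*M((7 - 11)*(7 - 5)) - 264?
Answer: -1743/2 ≈ -871.50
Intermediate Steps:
J(N, H) = 2*H
U = 162 (U = -9*2*(-3)*3 = -(-54)*3 = -9*(-18) = 162)
M(f) = 162/f
30*M((7 - 11)*(7 - 5)) - 264 = 30*(162/(((7 - 11)*(7 - 5)))) - 264 = 30*(162/((-4*2))) - 264 = 30*(162/(-8)) - 264 = 30*(162*(-1/8)) - 264 = 30*(-81/4) - 264 = -1215/2 - 264 = -1743/2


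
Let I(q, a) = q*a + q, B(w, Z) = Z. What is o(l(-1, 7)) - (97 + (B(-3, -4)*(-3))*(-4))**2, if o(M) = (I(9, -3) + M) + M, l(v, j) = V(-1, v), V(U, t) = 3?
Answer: -2413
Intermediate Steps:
l(v, j) = 3
I(q, a) = q + a*q (I(q, a) = a*q + q = q + a*q)
o(M) = -18 + 2*M (o(M) = (9*(1 - 3) + M) + M = (9*(-2) + M) + M = (-18 + M) + M = -18 + 2*M)
o(l(-1, 7)) - (97 + (B(-3, -4)*(-3))*(-4))**2 = (-18 + 2*3) - (97 - 4*(-3)*(-4))**2 = (-18 + 6) - (97 + 12*(-4))**2 = -12 - (97 - 48)**2 = -12 - 1*49**2 = -12 - 1*2401 = -12 - 2401 = -2413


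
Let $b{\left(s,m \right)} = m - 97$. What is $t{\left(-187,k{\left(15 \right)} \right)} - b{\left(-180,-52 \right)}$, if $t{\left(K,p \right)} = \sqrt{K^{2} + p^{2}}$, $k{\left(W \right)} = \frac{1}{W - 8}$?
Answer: $149 + \frac{\sqrt{1713482}}{7} \approx 336.0$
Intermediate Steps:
$k{\left(W \right)} = \frac{1}{-8 + W}$
$b{\left(s,m \right)} = -97 + m$ ($b{\left(s,m \right)} = m - 97 = -97 + m$)
$t{\left(-187,k{\left(15 \right)} \right)} - b{\left(-180,-52 \right)} = \sqrt{\left(-187\right)^{2} + \left(\frac{1}{-8 + 15}\right)^{2}} - \left(-97 - 52\right) = \sqrt{34969 + \left(\frac{1}{7}\right)^{2}} - -149 = \sqrt{34969 + \left(\frac{1}{7}\right)^{2}} + 149 = \sqrt{34969 + \frac{1}{49}} + 149 = \sqrt{\frac{1713482}{49}} + 149 = \frac{\sqrt{1713482}}{7} + 149 = 149 + \frac{\sqrt{1713482}}{7}$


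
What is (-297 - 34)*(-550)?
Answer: 182050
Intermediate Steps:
(-297 - 34)*(-550) = -331*(-550) = 182050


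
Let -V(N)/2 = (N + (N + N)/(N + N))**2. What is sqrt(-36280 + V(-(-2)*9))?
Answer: I*sqrt(37002) ≈ 192.36*I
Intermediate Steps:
V(N) = -2*(1 + N)**2 (V(N) = -2*(N + (N + N)/(N + N))**2 = -2*(N + (2*N)/((2*N)))**2 = -2*(N + (2*N)*(1/(2*N)))**2 = -2*(N + 1)**2 = -2*(1 + N)**2)
sqrt(-36280 + V(-(-2)*9)) = sqrt(-36280 - 2*(1 - (-2)*9)**2) = sqrt(-36280 - 2*(1 - 2*(-9))**2) = sqrt(-36280 - 2*(1 + 18)**2) = sqrt(-36280 - 2*19**2) = sqrt(-36280 - 2*361) = sqrt(-36280 - 722) = sqrt(-37002) = I*sqrt(37002)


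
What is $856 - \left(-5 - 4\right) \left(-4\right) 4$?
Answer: $712$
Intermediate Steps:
$856 - \left(-5 - 4\right) \left(-4\right) 4 = 856 - \left(-9\right) \left(-4\right) 4 = 856 - 36 \cdot 4 = 856 - 144 = 712$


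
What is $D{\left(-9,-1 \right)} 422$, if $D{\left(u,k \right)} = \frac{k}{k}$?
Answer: $422$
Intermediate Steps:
$D{\left(u,k \right)} = 1$
$D{\left(-9,-1 \right)} 422 = 1 \cdot 422 = 422$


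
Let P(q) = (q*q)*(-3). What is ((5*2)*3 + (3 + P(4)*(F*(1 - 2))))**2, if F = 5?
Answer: 74529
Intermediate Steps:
P(q) = -3*q**2 (P(q) = q**2*(-3) = -3*q**2)
((5*2)*3 + (3 + P(4)*(F*(1 - 2))))**2 = ((5*2)*3 + (3 + (-3*4**2)*(5*(1 - 2))))**2 = (10*3 + (3 + (-3*16)*(5*(-1))))**2 = (30 + (3 - 48*(-5)))**2 = (30 + (3 + 240))**2 = (30 + 243)**2 = 273**2 = 74529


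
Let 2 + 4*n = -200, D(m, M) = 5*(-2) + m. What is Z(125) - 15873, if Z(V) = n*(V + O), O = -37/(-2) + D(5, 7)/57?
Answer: -5270293/228 ≈ -23115.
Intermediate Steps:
D(m, M) = -10 + m
n = -101/2 (n = -½ + (¼)*(-200) = -½ - 50 = -101/2 ≈ -50.500)
O = 2099/114 (O = -37/(-2) + (-10 + 5)/57 = -37*(-½) - 5*1/57 = 37/2 - 5/57 = 2099/114 ≈ 18.412)
Z(V) = -211999/228 - 101*V/2 (Z(V) = -101*(V + 2099/114)/2 = -101*(2099/114 + V)/2 = -211999/228 - 101*V/2)
Z(125) - 15873 = (-211999/228 - 101/2*125) - 15873 = (-211999/228 - 12625/2) - 15873 = -1651249/228 - 15873 = -5270293/228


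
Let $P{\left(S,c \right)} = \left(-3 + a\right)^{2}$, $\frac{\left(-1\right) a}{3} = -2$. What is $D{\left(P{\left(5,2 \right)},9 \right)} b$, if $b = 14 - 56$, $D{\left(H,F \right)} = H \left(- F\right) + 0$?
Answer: $3402$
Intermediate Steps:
$a = 6$ ($a = \left(-3\right) \left(-2\right) = 6$)
$P{\left(S,c \right)} = 9$ ($P{\left(S,c \right)} = \left(-3 + 6\right)^{2} = 3^{2} = 9$)
$D{\left(H,F \right)} = - F H$ ($D{\left(H,F \right)} = - F H + 0 = - F H$)
$b = -42$ ($b = 14 - 56 = -42$)
$D{\left(P{\left(5,2 \right)},9 \right)} b = \left(-1\right) 9 \cdot 9 \left(-42\right) = \left(-81\right) \left(-42\right) = 3402$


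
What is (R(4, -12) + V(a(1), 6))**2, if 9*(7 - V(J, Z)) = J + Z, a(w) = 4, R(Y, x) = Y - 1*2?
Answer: 5041/81 ≈ 62.235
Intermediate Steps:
R(Y, x) = -2 + Y (R(Y, x) = Y - 2 = -2 + Y)
V(J, Z) = 7 - J/9 - Z/9 (V(J, Z) = 7 - (J + Z)/9 = 7 + (-J/9 - Z/9) = 7 - J/9 - Z/9)
(R(4, -12) + V(a(1), 6))**2 = ((-2 + 4) + (7 - 1/9*4 - 1/9*6))**2 = (2 + (7 - 4/9 - 2/3))**2 = (2 + 53/9)**2 = (71/9)**2 = 5041/81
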